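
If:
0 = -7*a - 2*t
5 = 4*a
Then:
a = 5/4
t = -35/8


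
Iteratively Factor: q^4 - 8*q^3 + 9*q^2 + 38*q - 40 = (q + 2)*(q^3 - 10*q^2 + 29*q - 20) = (q - 4)*(q + 2)*(q^2 - 6*q + 5) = (q - 4)*(q - 1)*(q + 2)*(q - 5)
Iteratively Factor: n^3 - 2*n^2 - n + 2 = (n + 1)*(n^2 - 3*n + 2) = (n - 2)*(n + 1)*(n - 1)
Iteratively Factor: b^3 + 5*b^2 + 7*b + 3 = (b + 1)*(b^2 + 4*b + 3) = (b + 1)*(b + 3)*(b + 1)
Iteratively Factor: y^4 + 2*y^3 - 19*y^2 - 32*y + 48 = (y - 1)*(y^3 + 3*y^2 - 16*y - 48) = (y - 1)*(y + 4)*(y^2 - y - 12) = (y - 4)*(y - 1)*(y + 4)*(y + 3)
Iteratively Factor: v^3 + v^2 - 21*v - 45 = (v + 3)*(v^2 - 2*v - 15) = (v + 3)^2*(v - 5)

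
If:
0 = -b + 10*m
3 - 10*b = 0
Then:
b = 3/10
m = 3/100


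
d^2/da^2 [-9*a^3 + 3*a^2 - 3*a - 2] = 6 - 54*a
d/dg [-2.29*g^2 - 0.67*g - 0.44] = -4.58*g - 0.67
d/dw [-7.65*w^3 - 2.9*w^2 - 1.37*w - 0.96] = -22.95*w^2 - 5.8*w - 1.37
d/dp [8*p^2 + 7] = 16*p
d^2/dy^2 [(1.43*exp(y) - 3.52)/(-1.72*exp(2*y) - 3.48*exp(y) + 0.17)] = (-4.230512*exp(4*y) + 50.21368*exp(3*y) + 60.699144*exp(2*y) + 45.899612*exp(y) + 2.041105)*exp(y)/(5.088448*exp(6*y) + 30.885696*exp(5*y) + 60.98088*exp(4*y) + 36.03888*exp(3*y) - 6.02718*exp(2*y) + 0.301716*exp(y) - 0.004913)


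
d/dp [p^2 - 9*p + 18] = 2*p - 9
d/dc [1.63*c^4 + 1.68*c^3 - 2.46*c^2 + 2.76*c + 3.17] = 6.52*c^3 + 5.04*c^2 - 4.92*c + 2.76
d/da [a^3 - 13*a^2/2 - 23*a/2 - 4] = 3*a^2 - 13*a - 23/2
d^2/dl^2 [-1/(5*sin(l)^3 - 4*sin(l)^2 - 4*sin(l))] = ((sin(l) + 45*sin(3*l) - 32*cos(2*l))*(-5*sin(l)^2 + 4*sin(l) + 4)*sin(l)/4 + 2*(-15*sin(l)^2 + 8*sin(l) + 4)^2*cos(l)^2)/((-5*sin(l)^2 + 4*sin(l) + 4)^3*sin(l)^3)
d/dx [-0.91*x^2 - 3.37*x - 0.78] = -1.82*x - 3.37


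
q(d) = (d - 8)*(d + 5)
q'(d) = 2*d - 3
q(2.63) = -40.97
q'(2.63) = 2.26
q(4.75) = -31.69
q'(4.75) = 6.50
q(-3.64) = -15.83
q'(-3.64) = -10.28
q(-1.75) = -31.69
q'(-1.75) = -6.50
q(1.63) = -42.23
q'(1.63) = 0.26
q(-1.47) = -33.43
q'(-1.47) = -5.94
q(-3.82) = -13.95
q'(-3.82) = -10.64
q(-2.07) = -29.51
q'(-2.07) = -7.14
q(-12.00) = 140.00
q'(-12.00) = -27.00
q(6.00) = -22.00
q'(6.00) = 9.00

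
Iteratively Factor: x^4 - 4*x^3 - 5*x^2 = (x - 5)*(x^3 + x^2) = x*(x - 5)*(x^2 + x) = x^2*(x - 5)*(x + 1)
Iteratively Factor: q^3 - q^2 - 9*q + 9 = (q + 3)*(q^2 - 4*q + 3) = (q - 1)*(q + 3)*(q - 3)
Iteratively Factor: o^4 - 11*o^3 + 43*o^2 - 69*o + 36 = (o - 1)*(o^3 - 10*o^2 + 33*o - 36) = (o - 4)*(o - 1)*(o^2 - 6*o + 9) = (o - 4)*(o - 3)*(o - 1)*(o - 3)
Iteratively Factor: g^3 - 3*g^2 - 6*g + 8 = (g + 2)*(g^2 - 5*g + 4) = (g - 1)*(g + 2)*(g - 4)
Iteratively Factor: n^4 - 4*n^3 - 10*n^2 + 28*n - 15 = (n - 1)*(n^3 - 3*n^2 - 13*n + 15) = (n - 1)*(n + 3)*(n^2 - 6*n + 5) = (n - 1)^2*(n + 3)*(n - 5)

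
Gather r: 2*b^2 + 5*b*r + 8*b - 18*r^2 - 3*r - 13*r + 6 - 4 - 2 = 2*b^2 + 8*b - 18*r^2 + r*(5*b - 16)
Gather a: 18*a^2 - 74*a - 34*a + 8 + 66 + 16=18*a^2 - 108*a + 90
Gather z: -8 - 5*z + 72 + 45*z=40*z + 64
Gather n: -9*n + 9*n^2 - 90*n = 9*n^2 - 99*n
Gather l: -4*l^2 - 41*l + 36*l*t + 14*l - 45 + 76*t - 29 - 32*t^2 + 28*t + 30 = -4*l^2 + l*(36*t - 27) - 32*t^2 + 104*t - 44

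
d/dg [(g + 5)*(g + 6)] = 2*g + 11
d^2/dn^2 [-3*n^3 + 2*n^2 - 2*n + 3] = 4 - 18*n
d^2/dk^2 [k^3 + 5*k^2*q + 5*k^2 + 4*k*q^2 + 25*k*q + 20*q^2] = 6*k + 10*q + 10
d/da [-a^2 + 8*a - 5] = 8 - 2*a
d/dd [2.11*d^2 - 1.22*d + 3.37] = 4.22*d - 1.22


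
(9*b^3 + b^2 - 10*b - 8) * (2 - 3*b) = -27*b^4 + 15*b^3 + 32*b^2 + 4*b - 16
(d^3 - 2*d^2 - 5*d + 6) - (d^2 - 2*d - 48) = d^3 - 3*d^2 - 3*d + 54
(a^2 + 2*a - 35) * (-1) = -a^2 - 2*a + 35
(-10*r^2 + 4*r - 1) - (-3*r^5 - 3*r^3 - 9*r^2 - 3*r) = 3*r^5 + 3*r^3 - r^2 + 7*r - 1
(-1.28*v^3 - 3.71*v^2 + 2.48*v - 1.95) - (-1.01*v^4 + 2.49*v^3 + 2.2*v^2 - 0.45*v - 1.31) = 1.01*v^4 - 3.77*v^3 - 5.91*v^2 + 2.93*v - 0.64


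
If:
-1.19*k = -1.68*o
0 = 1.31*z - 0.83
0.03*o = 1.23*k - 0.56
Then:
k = 0.46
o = 0.33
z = 0.63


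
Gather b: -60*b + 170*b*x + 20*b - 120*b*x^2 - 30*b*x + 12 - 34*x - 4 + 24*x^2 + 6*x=b*(-120*x^2 + 140*x - 40) + 24*x^2 - 28*x + 8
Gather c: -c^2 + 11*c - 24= -c^2 + 11*c - 24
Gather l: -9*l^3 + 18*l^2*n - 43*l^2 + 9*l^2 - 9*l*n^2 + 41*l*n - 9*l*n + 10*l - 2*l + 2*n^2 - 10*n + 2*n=-9*l^3 + l^2*(18*n - 34) + l*(-9*n^2 + 32*n + 8) + 2*n^2 - 8*n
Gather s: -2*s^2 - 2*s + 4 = -2*s^2 - 2*s + 4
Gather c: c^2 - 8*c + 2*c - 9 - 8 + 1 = c^2 - 6*c - 16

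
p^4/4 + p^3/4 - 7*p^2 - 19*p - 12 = (p/4 + 1)*(p - 6)*(p + 1)*(p + 2)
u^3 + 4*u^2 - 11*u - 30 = (u - 3)*(u + 2)*(u + 5)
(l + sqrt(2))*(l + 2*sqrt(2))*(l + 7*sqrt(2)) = l^3 + 10*sqrt(2)*l^2 + 46*l + 28*sqrt(2)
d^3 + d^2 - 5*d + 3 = (d - 1)^2*(d + 3)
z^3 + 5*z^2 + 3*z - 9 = (z - 1)*(z + 3)^2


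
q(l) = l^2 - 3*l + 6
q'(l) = 2*l - 3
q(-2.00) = 16.00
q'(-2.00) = -7.00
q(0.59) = 4.58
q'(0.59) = -1.82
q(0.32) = 5.14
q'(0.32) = -2.36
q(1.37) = 3.77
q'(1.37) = -0.26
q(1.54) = 3.75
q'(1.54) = 0.08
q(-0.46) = 7.59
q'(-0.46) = -3.92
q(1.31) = 3.79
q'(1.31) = -0.38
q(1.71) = 3.79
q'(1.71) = 0.42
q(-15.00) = 276.00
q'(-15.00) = -33.00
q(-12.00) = 186.00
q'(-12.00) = -27.00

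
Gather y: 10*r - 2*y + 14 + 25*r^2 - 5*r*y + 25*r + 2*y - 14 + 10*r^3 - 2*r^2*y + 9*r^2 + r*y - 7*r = 10*r^3 + 34*r^2 + 28*r + y*(-2*r^2 - 4*r)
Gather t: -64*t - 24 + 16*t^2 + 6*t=16*t^2 - 58*t - 24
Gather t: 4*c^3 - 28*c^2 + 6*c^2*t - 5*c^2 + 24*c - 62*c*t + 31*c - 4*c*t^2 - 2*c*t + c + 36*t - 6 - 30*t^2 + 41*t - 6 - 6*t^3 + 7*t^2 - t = 4*c^3 - 33*c^2 + 56*c - 6*t^3 + t^2*(-4*c - 23) + t*(6*c^2 - 64*c + 76) - 12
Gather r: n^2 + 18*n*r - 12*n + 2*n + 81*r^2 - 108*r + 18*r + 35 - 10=n^2 - 10*n + 81*r^2 + r*(18*n - 90) + 25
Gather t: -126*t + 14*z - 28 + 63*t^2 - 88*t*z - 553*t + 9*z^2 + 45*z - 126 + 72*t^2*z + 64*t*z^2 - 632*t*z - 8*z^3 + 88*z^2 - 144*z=t^2*(72*z + 63) + t*(64*z^2 - 720*z - 679) - 8*z^3 + 97*z^2 - 85*z - 154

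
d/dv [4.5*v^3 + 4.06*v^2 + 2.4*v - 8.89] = 13.5*v^2 + 8.12*v + 2.4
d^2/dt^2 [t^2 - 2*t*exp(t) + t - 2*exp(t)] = -2*t*exp(t) - 6*exp(t) + 2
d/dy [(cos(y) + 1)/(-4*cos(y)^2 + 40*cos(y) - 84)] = (sin(y)^2 - 2*cos(y) + 30)*sin(y)/(4*(cos(y)^2 - 10*cos(y) + 21)^2)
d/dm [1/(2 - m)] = (m - 2)^(-2)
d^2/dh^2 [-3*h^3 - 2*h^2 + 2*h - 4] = -18*h - 4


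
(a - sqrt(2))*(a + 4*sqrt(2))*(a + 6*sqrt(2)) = a^3 + 9*sqrt(2)*a^2 + 28*a - 48*sqrt(2)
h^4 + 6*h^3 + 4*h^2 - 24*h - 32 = (h - 2)*(h + 2)^2*(h + 4)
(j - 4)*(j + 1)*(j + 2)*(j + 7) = j^4 + 6*j^3 - 17*j^2 - 78*j - 56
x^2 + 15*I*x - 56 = (x + 7*I)*(x + 8*I)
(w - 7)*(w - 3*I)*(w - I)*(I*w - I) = I*w^4 + 4*w^3 - 8*I*w^3 - 32*w^2 + 4*I*w^2 + 28*w + 24*I*w - 21*I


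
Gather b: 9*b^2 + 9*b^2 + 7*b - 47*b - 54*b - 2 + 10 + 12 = 18*b^2 - 94*b + 20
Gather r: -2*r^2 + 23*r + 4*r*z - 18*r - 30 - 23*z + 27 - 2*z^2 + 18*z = -2*r^2 + r*(4*z + 5) - 2*z^2 - 5*z - 3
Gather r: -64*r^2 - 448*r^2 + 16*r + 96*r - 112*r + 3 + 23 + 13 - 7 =32 - 512*r^2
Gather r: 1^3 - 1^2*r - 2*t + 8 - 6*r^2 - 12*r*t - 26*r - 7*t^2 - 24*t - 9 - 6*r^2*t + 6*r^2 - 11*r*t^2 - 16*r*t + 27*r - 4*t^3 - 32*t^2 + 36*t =-6*r^2*t + r*(-11*t^2 - 28*t) - 4*t^3 - 39*t^2 + 10*t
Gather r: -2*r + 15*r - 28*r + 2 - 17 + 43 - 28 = -15*r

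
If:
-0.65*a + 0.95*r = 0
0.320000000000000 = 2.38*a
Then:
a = 0.13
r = 0.09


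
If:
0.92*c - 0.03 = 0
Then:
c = 0.03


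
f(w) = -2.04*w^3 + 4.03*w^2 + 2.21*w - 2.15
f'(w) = -6.12*w^2 + 8.06*w + 2.21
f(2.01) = 2.01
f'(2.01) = -6.31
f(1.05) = 2.25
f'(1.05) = 3.93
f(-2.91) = 75.82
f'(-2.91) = -73.07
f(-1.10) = 3.01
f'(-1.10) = -14.06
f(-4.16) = 205.26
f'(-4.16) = -137.23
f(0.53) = -0.15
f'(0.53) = 4.76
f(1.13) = 2.55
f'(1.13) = 3.50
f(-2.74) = 64.01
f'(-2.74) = -65.82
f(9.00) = -1142.99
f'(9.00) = -420.97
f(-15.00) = 7756.45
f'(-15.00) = -1495.69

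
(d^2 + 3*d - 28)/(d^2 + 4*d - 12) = (d^2 + 3*d - 28)/(d^2 + 4*d - 12)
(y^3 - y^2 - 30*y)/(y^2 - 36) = y*(y + 5)/(y + 6)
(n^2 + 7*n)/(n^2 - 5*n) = (n + 7)/(n - 5)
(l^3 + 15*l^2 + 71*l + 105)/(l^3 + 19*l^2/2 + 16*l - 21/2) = 2*(l + 5)/(2*l - 1)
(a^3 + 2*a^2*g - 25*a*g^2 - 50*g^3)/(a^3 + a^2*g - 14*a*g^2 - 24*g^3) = (a^2 - 25*g^2)/(a^2 - a*g - 12*g^2)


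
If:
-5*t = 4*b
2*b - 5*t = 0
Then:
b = 0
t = 0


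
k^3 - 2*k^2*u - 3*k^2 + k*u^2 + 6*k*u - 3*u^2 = (k - 3)*(k - u)^2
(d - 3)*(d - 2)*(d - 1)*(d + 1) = d^4 - 5*d^3 + 5*d^2 + 5*d - 6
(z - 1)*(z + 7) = z^2 + 6*z - 7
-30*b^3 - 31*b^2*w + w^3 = (-6*b + w)*(b + w)*(5*b + w)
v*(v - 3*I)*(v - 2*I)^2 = v^4 - 7*I*v^3 - 16*v^2 + 12*I*v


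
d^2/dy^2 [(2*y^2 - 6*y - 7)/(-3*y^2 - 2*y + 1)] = 2*(66*y^3 + 171*y^2 + 180*y + 59)/(27*y^6 + 54*y^5 + 9*y^4 - 28*y^3 - 3*y^2 + 6*y - 1)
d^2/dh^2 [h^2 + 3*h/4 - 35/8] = 2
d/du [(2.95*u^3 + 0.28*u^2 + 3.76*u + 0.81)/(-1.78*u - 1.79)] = (-10.502*u^3 - 16.3399*u^2 - 1.0024*u - 5.2886)/(3.1684*u^2 + 6.3724*u + 3.2041)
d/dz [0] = 0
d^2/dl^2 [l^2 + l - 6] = 2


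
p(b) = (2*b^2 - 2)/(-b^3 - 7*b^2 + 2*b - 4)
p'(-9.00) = 0.68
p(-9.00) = 1.14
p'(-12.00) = 0.09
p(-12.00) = 0.41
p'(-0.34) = 0.63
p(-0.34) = 0.32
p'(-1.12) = 0.29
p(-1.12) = -0.04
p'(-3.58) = 0.15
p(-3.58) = -0.43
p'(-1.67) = 0.18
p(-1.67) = -0.16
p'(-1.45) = 0.21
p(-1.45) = -0.12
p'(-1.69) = 0.18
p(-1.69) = -0.16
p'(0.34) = -0.64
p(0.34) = 0.42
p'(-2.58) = 0.13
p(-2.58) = -0.29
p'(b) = 4*b/(-b^3 - 7*b^2 + 2*b - 4) + (2*b^2 - 2)*(3*b^2 + 14*b - 2)/(-b^3 - 7*b^2 + 2*b - 4)^2 = 2*(b^4 - b^2 - 22*b + 2)/(b^6 + 14*b^5 + 45*b^4 - 20*b^3 + 60*b^2 - 16*b + 16)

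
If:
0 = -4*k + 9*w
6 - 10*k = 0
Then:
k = 3/5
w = 4/15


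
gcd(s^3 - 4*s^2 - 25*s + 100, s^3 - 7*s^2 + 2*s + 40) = s^2 - 9*s + 20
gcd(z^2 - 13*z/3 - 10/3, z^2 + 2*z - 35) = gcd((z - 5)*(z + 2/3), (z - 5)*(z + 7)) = z - 5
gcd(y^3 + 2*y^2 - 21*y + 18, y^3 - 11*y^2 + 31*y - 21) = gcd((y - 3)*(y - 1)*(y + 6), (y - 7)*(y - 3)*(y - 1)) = y^2 - 4*y + 3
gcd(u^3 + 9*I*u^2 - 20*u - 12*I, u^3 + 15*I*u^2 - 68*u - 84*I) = u^2 + 8*I*u - 12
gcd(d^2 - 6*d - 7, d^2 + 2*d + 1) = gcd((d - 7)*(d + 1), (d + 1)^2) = d + 1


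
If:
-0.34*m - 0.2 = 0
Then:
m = -0.59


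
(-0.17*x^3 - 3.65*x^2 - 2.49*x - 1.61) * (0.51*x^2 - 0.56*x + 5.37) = -0.0867*x^5 - 1.7663*x^4 - 0.1388*x^3 - 19.0272*x^2 - 12.4697*x - 8.6457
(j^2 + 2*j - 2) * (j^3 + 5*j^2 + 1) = j^5 + 7*j^4 + 8*j^3 - 9*j^2 + 2*j - 2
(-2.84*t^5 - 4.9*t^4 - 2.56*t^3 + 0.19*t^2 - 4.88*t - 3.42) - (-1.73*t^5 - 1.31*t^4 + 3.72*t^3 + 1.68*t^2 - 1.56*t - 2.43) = -1.11*t^5 - 3.59*t^4 - 6.28*t^3 - 1.49*t^2 - 3.32*t - 0.99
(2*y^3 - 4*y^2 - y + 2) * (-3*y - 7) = -6*y^4 - 2*y^3 + 31*y^2 + y - 14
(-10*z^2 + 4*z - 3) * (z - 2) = -10*z^3 + 24*z^2 - 11*z + 6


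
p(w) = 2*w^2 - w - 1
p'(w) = 4*w - 1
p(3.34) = 17.97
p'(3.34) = 12.36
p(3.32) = 17.72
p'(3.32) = 12.28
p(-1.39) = 4.25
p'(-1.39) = -6.56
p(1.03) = 0.09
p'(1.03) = 3.12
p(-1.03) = 2.15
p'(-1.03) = -5.12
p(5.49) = 53.79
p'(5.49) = 20.96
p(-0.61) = 0.35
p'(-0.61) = -3.44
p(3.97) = 26.55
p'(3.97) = 14.88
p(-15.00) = 464.00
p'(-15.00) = -61.00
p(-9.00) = 170.00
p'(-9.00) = -37.00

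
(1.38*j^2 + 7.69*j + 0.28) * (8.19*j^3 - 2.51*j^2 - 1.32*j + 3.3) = 11.3022*j^5 + 59.5173*j^4 - 18.8303*j^3 - 6.2996*j^2 + 25.0074*j + 0.924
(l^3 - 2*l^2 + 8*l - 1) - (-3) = l^3 - 2*l^2 + 8*l + 2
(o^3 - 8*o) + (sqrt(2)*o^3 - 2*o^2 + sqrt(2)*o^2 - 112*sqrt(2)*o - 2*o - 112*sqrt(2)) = o^3 + sqrt(2)*o^3 - 2*o^2 + sqrt(2)*o^2 - 112*sqrt(2)*o - 10*o - 112*sqrt(2)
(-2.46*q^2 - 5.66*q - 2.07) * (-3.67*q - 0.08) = 9.0282*q^3 + 20.969*q^2 + 8.0497*q + 0.1656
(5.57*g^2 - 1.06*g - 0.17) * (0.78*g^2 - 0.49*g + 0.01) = 4.3446*g^4 - 3.5561*g^3 + 0.4425*g^2 + 0.0727*g - 0.0017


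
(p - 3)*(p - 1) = p^2 - 4*p + 3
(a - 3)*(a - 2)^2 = a^3 - 7*a^2 + 16*a - 12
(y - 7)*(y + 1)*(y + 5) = y^3 - y^2 - 37*y - 35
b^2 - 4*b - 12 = (b - 6)*(b + 2)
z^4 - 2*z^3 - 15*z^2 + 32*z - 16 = (z - 4)*(z - 1)^2*(z + 4)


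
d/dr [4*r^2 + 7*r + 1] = 8*r + 7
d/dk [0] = 0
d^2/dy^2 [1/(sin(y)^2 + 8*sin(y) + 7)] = 2*(-2*sin(y)^3 - 10*sin(y)^2 - 5*sin(y) + 57)/((sin(y) + 1)^2*(sin(y) + 7)^3)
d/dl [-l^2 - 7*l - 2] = -2*l - 7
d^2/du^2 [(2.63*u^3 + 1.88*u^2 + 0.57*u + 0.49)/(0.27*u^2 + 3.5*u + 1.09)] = (2.22044604925031e-16*u^5 + 3.5527136788005e-15*u^4 + 59.416888*u^3 + 57.095322*u^2 + 20.520012*u + 11.834742)/(0.019683*u^6 + 0.76545*u^5 + 10.160883*u^4 + 49.0553*u^3 + 41.019861*u^2 + 12.47505*u + 1.295029)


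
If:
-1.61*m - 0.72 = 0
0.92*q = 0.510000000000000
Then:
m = -0.45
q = 0.55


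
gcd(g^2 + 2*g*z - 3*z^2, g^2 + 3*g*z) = g + 3*z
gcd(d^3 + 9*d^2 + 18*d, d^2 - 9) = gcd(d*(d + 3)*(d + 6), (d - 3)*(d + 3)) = d + 3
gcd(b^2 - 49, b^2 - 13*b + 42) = b - 7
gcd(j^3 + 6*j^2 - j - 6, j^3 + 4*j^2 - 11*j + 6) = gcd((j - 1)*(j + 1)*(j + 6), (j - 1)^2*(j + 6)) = j^2 + 5*j - 6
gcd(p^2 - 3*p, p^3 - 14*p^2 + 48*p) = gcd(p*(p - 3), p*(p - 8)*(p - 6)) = p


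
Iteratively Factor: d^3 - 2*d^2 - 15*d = (d)*(d^2 - 2*d - 15) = d*(d + 3)*(d - 5)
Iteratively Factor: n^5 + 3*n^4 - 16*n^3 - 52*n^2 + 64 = (n - 4)*(n^4 + 7*n^3 + 12*n^2 - 4*n - 16) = (n - 4)*(n + 2)*(n^3 + 5*n^2 + 2*n - 8) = (n - 4)*(n + 2)^2*(n^2 + 3*n - 4) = (n - 4)*(n - 1)*(n + 2)^2*(n + 4)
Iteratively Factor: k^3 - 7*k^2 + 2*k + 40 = (k - 5)*(k^2 - 2*k - 8) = (k - 5)*(k - 4)*(k + 2)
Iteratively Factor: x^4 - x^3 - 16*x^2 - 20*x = (x + 2)*(x^3 - 3*x^2 - 10*x) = x*(x + 2)*(x^2 - 3*x - 10) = x*(x - 5)*(x + 2)*(x + 2)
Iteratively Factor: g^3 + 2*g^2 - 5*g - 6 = (g + 3)*(g^2 - g - 2) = (g - 2)*(g + 3)*(g + 1)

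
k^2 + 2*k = k*(k + 2)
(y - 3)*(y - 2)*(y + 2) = y^3 - 3*y^2 - 4*y + 12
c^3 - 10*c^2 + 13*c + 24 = (c - 8)*(c - 3)*(c + 1)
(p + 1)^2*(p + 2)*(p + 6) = p^4 + 10*p^3 + 29*p^2 + 32*p + 12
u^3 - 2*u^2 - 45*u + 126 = (u - 6)*(u - 3)*(u + 7)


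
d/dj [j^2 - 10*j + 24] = 2*j - 10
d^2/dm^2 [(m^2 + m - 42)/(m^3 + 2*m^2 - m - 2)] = 2*(m^6 + 3*m^5 - 243*m^4 - 651*m^3 - 354*m^2 + 12*m - 208)/(m^9 + 6*m^8 + 9*m^7 - 10*m^6 - 33*m^5 - 6*m^4 + 35*m^3 + 18*m^2 - 12*m - 8)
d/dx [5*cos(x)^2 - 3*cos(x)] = (3 - 10*cos(x))*sin(x)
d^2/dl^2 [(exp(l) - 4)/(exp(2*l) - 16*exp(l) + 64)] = (exp(l) + 16)*exp(2*l)/(exp(4*l) - 32*exp(3*l) + 384*exp(2*l) - 2048*exp(l) + 4096)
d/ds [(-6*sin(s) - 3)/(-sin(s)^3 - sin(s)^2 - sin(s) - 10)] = 3*(-4*sin(s)^3 - 5*sin(s)^2 - 2*sin(s) + 19)*cos(s)/(sin(s)^3 + sin(s)^2 + sin(s) + 10)^2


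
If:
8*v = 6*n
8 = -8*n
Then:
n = -1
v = -3/4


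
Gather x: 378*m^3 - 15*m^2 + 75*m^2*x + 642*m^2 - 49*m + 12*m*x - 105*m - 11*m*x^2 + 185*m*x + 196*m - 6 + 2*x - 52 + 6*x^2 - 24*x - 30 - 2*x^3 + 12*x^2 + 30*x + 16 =378*m^3 + 627*m^2 + 42*m - 2*x^3 + x^2*(18 - 11*m) + x*(75*m^2 + 197*m + 8) - 72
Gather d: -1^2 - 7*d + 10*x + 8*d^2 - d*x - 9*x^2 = 8*d^2 + d*(-x - 7) - 9*x^2 + 10*x - 1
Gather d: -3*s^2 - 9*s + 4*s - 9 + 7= -3*s^2 - 5*s - 2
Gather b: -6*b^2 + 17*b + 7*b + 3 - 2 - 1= -6*b^2 + 24*b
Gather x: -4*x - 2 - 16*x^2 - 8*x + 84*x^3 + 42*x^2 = 84*x^3 + 26*x^2 - 12*x - 2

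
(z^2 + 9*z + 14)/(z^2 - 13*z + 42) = (z^2 + 9*z + 14)/(z^2 - 13*z + 42)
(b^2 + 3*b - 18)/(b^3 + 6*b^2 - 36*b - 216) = (b - 3)/(b^2 - 36)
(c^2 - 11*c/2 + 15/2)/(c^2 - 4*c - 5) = (-2*c^2 + 11*c - 15)/(2*(-c^2 + 4*c + 5))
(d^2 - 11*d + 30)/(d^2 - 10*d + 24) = (d - 5)/(d - 4)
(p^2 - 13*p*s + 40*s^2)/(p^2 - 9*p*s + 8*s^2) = (p - 5*s)/(p - s)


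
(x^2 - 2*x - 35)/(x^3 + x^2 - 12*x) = (x^2 - 2*x - 35)/(x*(x^2 + x - 12))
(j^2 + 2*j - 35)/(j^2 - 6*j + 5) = (j + 7)/(j - 1)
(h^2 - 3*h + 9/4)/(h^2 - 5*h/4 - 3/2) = (-4*h^2 + 12*h - 9)/(-4*h^2 + 5*h + 6)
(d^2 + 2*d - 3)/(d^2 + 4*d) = (d^2 + 2*d - 3)/(d*(d + 4))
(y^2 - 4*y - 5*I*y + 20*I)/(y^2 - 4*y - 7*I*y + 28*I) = (y - 5*I)/(y - 7*I)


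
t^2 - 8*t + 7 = (t - 7)*(t - 1)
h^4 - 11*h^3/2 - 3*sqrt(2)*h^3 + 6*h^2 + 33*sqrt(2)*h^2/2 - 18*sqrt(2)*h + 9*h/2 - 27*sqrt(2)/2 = (h - 3)^2*(h + 1/2)*(h - 3*sqrt(2))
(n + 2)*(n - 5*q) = n^2 - 5*n*q + 2*n - 10*q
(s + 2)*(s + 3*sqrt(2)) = s^2 + 2*s + 3*sqrt(2)*s + 6*sqrt(2)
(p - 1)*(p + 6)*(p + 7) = p^3 + 12*p^2 + 29*p - 42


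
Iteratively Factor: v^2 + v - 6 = (v + 3)*(v - 2)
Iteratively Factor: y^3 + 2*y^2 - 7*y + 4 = (y - 1)*(y^2 + 3*y - 4) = (y - 1)^2*(y + 4)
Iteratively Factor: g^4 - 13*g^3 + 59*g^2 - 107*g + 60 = (g - 4)*(g^3 - 9*g^2 + 23*g - 15) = (g - 4)*(g - 1)*(g^2 - 8*g + 15) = (g - 5)*(g - 4)*(g - 1)*(g - 3)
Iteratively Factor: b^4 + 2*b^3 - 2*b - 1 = (b + 1)*(b^3 + b^2 - b - 1) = (b - 1)*(b + 1)*(b^2 + 2*b + 1) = (b - 1)*(b + 1)^2*(b + 1)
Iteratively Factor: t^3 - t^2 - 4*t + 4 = (t - 1)*(t^2 - 4) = (t - 2)*(t - 1)*(t + 2)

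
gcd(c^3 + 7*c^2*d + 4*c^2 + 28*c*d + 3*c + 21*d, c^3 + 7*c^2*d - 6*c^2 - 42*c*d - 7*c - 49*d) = c^2 + 7*c*d + c + 7*d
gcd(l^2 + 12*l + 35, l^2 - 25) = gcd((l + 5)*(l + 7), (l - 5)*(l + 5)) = l + 5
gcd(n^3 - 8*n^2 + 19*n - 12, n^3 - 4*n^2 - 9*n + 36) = n^2 - 7*n + 12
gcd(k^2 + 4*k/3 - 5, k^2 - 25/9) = k - 5/3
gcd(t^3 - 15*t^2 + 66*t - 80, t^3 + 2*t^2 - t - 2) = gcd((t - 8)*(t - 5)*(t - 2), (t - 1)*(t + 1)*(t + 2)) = 1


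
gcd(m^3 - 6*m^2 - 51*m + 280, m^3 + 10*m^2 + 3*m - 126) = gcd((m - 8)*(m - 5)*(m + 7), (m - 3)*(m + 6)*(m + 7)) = m + 7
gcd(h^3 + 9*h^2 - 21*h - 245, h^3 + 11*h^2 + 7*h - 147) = h^2 + 14*h + 49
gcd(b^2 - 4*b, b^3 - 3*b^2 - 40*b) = b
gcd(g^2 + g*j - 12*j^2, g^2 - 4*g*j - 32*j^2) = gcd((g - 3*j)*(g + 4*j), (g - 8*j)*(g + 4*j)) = g + 4*j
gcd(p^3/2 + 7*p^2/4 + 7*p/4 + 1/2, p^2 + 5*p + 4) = p + 1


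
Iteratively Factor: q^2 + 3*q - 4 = (q - 1)*(q + 4)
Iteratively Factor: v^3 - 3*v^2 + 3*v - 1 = (v - 1)*(v^2 - 2*v + 1) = (v - 1)^2*(v - 1)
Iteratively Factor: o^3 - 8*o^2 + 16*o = (o - 4)*(o^2 - 4*o) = (o - 4)^2*(o)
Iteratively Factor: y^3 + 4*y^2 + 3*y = (y + 1)*(y^2 + 3*y) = (y + 1)*(y + 3)*(y)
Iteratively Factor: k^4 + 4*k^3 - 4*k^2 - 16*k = (k - 2)*(k^3 + 6*k^2 + 8*k) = (k - 2)*(k + 2)*(k^2 + 4*k) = k*(k - 2)*(k + 2)*(k + 4)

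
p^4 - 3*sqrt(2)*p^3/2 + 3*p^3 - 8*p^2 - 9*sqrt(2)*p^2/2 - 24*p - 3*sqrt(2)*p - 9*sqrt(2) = (p + 3)*(p - 3*sqrt(2))*(p + sqrt(2)/2)*(p + sqrt(2))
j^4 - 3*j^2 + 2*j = j*(j - 1)^2*(j + 2)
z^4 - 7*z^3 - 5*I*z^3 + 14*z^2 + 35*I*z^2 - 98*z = z*(z - 7)*(z - 7*I)*(z + 2*I)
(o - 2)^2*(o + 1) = o^3 - 3*o^2 + 4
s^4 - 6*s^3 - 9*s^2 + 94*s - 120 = (s - 5)*(s - 3)*(s - 2)*(s + 4)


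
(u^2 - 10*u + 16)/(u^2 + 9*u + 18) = (u^2 - 10*u + 16)/(u^2 + 9*u + 18)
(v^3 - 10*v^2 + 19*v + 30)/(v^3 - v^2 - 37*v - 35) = (v^2 - 11*v + 30)/(v^2 - 2*v - 35)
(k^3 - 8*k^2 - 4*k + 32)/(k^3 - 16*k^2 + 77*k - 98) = (k^2 - 6*k - 16)/(k^2 - 14*k + 49)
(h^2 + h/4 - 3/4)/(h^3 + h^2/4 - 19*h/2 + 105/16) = 4*(h + 1)/(4*h^2 + 4*h - 35)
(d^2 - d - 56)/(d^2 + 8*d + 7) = (d - 8)/(d + 1)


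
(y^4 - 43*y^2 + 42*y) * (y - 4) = y^5 - 4*y^4 - 43*y^3 + 214*y^2 - 168*y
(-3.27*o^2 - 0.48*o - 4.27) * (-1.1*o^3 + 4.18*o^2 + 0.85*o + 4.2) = 3.597*o^5 - 13.1406*o^4 - 0.0888999999999998*o^3 - 31.9906*o^2 - 5.6455*o - 17.934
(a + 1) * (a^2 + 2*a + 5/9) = a^3 + 3*a^2 + 23*a/9 + 5/9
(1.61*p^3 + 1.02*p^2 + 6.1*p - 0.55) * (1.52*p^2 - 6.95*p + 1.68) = 2.4472*p^5 - 9.6391*p^4 + 4.8878*p^3 - 41.5174*p^2 + 14.0705*p - 0.924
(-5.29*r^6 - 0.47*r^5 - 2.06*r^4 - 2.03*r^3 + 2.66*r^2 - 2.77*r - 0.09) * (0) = 0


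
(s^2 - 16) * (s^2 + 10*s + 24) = s^4 + 10*s^3 + 8*s^2 - 160*s - 384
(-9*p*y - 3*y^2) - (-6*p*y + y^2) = -3*p*y - 4*y^2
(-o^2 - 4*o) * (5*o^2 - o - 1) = -5*o^4 - 19*o^3 + 5*o^2 + 4*o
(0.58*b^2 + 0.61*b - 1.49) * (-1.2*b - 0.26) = -0.696*b^3 - 0.8828*b^2 + 1.6294*b + 0.3874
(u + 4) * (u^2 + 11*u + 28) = u^3 + 15*u^2 + 72*u + 112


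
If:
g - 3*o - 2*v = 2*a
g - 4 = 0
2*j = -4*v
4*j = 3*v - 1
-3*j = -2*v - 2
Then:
No Solution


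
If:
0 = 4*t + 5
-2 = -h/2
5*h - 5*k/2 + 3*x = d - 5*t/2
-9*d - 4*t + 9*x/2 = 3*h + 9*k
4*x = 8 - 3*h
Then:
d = -1229/108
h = 4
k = 1091/108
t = -5/4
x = -1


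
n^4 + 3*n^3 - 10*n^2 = n^2*(n - 2)*(n + 5)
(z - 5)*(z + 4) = z^2 - z - 20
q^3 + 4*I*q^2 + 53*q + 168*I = (q - 7*I)*(q + 3*I)*(q + 8*I)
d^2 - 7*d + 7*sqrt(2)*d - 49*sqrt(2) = (d - 7)*(d + 7*sqrt(2))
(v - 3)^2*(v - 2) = v^3 - 8*v^2 + 21*v - 18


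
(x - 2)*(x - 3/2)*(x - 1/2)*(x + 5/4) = x^4 - 11*x^3/4 - x^2/4 + 71*x/16 - 15/8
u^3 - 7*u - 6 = (u - 3)*(u + 1)*(u + 2)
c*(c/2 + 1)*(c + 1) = c^3/2 + 3*c^2/2 + c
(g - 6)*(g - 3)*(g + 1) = g^3 - 8*g^2 + 9*g + 18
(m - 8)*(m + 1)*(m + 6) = m^3 - m^2 - 50*m - 48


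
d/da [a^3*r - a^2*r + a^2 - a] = 3*a^2*r - 2*a*r + 2*a - 1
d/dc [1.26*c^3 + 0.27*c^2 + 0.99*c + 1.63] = 3.78*c^2 + 0.54*c + 0.99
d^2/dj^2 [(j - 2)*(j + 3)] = 2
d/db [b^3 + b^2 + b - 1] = 3*b^2 + 2*b + 1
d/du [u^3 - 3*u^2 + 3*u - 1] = 3*u^2 - 6*u + 3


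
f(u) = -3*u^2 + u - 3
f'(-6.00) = 37.00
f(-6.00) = -117.00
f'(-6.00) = 37.00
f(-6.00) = -117.00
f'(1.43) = -7.58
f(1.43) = -7.70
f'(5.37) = -31.22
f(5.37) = -84.14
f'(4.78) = -27.68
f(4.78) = -66.77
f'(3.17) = -18.02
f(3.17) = -29.98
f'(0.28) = -0.68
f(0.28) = -2.96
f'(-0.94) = 6.64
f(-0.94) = -6.59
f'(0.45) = -1.70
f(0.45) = -3.16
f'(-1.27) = 8.62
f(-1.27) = -9.11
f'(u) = 1 - 6*u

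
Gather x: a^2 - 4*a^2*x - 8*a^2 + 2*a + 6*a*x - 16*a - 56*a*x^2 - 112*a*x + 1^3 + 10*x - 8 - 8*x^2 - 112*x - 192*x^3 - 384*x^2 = -7*a^2 - 14*a - 192*x^3 + x^2*(-56*a - 392) + x*(-4*a^2 - 106*a - 102) - 7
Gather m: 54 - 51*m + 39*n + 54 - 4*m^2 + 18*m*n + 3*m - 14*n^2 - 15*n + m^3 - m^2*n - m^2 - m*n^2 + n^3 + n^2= m^3 + m^2*(-n - 5) + m*(-n^2 + 18*n - 48) + n^3 - 13*n^2 + 24*n + 108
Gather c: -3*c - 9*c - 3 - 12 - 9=-12*c - 24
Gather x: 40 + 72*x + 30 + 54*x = 126*x + 70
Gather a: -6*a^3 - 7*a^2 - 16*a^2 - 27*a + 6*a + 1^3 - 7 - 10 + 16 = -6*a^3 - 23*a^2 - 21*a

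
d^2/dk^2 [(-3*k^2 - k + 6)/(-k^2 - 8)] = 2*(k^3 - 90*k^2 - 24*k + 240)/(k^6 + 24*k^4 + 192*k^2 + 512)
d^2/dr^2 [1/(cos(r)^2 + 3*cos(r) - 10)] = (-4*sin(r)^4 + 51*sin(r)^2 - 75*cos(r)/4 - 9*cos(3*r)/4 - 9)/((cos(r) - 2)^3*(cos(r) + 5)^3)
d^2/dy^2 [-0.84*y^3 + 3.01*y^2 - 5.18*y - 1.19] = 6.02 - 5.04*y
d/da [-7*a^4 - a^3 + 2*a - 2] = -28*a^3 - 3*a^2 + 2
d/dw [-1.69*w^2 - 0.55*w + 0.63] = -3.38*w - 0.55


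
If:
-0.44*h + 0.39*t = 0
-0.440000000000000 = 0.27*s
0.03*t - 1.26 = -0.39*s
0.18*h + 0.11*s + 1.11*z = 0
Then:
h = 56.01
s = -1.63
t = 63.19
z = -8.92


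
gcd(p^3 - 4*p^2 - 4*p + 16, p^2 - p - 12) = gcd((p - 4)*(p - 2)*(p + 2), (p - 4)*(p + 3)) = p - 4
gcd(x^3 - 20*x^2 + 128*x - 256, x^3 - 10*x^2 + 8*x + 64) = x^2 - 12*x + 32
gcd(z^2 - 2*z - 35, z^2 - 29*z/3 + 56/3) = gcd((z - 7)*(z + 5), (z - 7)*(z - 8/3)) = z - 7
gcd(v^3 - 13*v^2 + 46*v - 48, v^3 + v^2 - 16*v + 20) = v - 2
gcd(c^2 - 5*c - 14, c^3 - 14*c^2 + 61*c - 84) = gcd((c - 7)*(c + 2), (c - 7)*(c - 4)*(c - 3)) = c - 7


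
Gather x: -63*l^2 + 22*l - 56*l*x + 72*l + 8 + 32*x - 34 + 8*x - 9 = -63*l^2 + 94*l + x*(40 - 56*l) - 35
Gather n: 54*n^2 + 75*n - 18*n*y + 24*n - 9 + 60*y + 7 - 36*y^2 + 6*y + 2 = 54*n^2 + n*(99 - 18*y) - 36*y^2 + 66*y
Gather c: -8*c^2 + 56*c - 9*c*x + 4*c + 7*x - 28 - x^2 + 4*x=-8*c^2 + c*(60 - 9*x) - x^2 + 11*x - 28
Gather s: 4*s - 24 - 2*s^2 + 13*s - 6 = -2*s^2 + 17*s - 30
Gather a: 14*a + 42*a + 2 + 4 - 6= 56*a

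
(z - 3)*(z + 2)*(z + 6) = z^3 + 5*z^2 - 12*z - 36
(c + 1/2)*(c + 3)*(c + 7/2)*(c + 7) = c^4 + 14*c^3 + 251*c^2/4 + 203*c/2 + 147/4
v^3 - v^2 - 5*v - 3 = (v - 3)*(v + 1)^2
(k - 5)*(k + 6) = k^2 + k - 30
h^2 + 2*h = h*(h + 2)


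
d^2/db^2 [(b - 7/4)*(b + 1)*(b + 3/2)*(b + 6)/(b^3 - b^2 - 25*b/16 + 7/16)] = 1400/(64*b^3 - 48*b^2 + 12*b - 1)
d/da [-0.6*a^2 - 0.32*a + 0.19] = -1.2*a - 0.32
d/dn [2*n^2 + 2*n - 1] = 4*n + 2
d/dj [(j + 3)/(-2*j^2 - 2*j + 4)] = (-j^2 - j + (j + 3)*(2*j + 1) + 2)/(2*(j^2 + j - 2)^2)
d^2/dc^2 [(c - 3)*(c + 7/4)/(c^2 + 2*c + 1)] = (-13*c - 49)/(2*(c^4 + 4*c^3 + 6*c^2 + 4*c + 1))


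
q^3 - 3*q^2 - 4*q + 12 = (q - 3)*(q - 2)*(q + 2)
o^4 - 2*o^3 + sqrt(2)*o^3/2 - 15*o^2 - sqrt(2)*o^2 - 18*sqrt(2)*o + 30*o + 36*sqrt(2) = (o - 2)*(o - 3*sqrt(2))*(o + 3*sqrt(2)/2)*(o + 2*sqrt(2))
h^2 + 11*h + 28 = (h + 4)*(h + 7)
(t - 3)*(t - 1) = t^2 - 4*t + 3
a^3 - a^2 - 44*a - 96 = (a - 8)*(a + 3)*(a + 4)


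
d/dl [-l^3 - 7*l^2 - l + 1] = -3*l^2 - 14*l - 1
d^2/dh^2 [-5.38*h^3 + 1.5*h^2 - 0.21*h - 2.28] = 3.0 - 32.28*h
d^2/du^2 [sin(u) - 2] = -sin(u)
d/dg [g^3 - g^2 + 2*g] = 3*g^2 - 2*g + 2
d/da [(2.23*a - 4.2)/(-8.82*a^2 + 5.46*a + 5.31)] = (19.6686*a^2 - 74.088*a + 34.7733)/(77.7924*a^4 - 96.3144*a^3 - 63.8568*a^2 + 57.9852*a + 28.1961)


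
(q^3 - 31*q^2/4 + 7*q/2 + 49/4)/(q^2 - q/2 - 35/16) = 4*(q^2 - 6*q - 7)/(4*q + 5)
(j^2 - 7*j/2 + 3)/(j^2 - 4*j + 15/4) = 2*(j - 2)/(2*j - 5)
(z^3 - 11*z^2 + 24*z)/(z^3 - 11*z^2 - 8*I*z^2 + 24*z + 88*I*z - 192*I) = z/(z - 8*I)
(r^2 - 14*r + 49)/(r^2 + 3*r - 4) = (r^2 - 14*r + 49)/(r^2 + 3*r - 4)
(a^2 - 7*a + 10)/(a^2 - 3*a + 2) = (a - 5)/(a - 1)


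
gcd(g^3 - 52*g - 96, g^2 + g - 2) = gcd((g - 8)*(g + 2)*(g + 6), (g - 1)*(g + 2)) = g + 2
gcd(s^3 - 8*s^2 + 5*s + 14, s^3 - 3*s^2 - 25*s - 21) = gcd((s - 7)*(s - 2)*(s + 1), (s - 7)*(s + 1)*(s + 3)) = s^2 - 6*s - 7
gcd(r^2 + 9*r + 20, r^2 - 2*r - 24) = r + 4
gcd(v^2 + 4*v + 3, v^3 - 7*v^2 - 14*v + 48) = v + 3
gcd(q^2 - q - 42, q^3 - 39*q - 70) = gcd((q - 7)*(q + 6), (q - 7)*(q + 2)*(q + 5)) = q - 7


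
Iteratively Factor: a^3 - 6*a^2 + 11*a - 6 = (a - 1)*(a^2 - 5*a + 6) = (a - 3)*(a - 1)*(a - 2)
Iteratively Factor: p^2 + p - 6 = (p - 2)*(p + 3)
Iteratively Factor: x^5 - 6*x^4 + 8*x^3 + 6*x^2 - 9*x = (x - 3)*(x^4 - 3*x^3 - x^2 + 3*x) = (x - 3)^2*(x^3 - x) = (x - 3)^2*(x - 1)*(x^2 + x) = x*(x - 3)^2*(x - 1)*(x + 1)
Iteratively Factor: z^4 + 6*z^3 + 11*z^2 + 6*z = (z + 1)*(z^3 + 5*z^2 + 6*z) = z*(z + 1)*(z^2 + 5*z + 6) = z*(z + 1)*(z + 3)*(z + 2)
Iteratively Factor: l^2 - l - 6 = (l + 2)*(l - 3)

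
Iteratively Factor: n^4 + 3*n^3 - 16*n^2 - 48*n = (n - 4)*(n^3 + 7*n^2 + 12*n) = (n - 4)*(n + 4)*(n^2 + 3*n) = (n - 4)*(n + 3)*(n + 4)*(n)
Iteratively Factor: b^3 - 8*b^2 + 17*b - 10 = (b - 1)*(b^2 - 7*b + 10) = (b - 2)*(b - 1)*(b - 5)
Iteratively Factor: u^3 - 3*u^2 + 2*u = (u)*(u^2 - 3*u + 2) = u*(u - 2)*(u - 1)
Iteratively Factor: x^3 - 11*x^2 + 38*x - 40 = (x - 4)*(x^2 - 7*x + 10) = (x - 4)*(x - 2)*(x - 5)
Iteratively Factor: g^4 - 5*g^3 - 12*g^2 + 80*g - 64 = (g - 1)*(g^3 - 4*g^2 - 16*g + 64) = (g - 4)*(g - 1)*(g^2 - 16) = (g - 4)^2*(g - 1)*(g + 4)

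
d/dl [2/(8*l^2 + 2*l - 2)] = (-8*l - 1)/(4*l^2 + l - 1)^2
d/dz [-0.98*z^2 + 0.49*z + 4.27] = 0.49 - 1.96*z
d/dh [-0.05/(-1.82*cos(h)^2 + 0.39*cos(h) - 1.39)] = (0.182*cos(h) - 0.0195)*sin(h)/(1.82*cos(h)^2 - 0.39*cos(h) + 1.39)^2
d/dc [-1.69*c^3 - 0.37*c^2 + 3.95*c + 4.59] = -5.07*c^2 - 0.74*c + 3.95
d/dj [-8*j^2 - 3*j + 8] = -16*j - 3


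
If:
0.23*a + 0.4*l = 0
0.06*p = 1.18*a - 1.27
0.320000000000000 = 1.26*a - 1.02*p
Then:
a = 1.13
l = -0.65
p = 1.08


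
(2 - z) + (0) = 2 - z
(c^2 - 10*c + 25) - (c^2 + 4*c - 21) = 46 - 14*c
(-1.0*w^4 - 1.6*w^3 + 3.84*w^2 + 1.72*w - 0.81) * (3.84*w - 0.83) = -3.84*w^5 - 5.314*w^4 + 16.0736*w^3 + 3.4176*w^2 - 4.538*w + 0.6723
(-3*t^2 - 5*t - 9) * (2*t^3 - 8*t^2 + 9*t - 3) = -6*t^5 + 14*t^4 - 5*t^3 + 36*t^2 - 66*t + 27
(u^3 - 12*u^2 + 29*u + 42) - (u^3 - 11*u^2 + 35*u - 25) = -u^2 - 6*u + 67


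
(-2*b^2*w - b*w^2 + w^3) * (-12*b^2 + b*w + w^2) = 24*b^4*w + 10*b^3*w^2 - 15*b^2*w^3 + w^5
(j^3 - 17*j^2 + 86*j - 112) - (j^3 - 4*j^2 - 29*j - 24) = -13*j^2 + 115*j - 88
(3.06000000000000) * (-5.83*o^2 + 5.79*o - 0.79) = -17.8398*o^2 + 17.7174*o - 2.4174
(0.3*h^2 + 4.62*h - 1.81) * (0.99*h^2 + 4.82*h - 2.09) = 0.297*h^4 + 6.0198*h^3 + 19.8495*h^2 - 18.38*h + 3.7829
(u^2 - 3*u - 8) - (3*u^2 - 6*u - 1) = -2*u^2 + 3*u - 7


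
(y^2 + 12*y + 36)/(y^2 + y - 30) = (y + 6)/(y - 5)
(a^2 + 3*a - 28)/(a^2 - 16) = (a + 7)/(a + 4)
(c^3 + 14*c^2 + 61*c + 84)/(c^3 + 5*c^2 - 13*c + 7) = (c^2 + 7*c + 12)/(c^2 - 2*c + 1)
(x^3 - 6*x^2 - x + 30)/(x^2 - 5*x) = x - 1 - 6/x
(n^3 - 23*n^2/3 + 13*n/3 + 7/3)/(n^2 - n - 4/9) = 3*(n^2 - 8*n + 7)/(3*n - 4)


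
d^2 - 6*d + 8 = (d - 4)*(d - 2)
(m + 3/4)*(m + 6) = m^2 + 27*m/4 + 9/2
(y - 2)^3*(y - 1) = y^4 - 7*y^3 + 18*y^2 - 20*y + 8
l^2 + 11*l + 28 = (l + 4)*(l + 7)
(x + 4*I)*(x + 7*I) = x^2 + 11*I*x - 28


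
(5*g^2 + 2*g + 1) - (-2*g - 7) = 5*g^2 + 4*g + 8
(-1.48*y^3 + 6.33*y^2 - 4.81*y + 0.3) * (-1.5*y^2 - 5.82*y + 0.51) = 2.22*y^5 - 0.881400000000001*y^4 - 30.3804*y^3 + 30.7725*y^2 - 4.1991*y + 0.153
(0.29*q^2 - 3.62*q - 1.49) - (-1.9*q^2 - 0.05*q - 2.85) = 2.19*q^2 - 3.57*q + 1.36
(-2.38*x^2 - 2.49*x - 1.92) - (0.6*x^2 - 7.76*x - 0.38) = -2.98*x^2 + 5.27*x - 1.54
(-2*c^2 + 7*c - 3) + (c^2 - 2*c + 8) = -c^2 + 5*c + 5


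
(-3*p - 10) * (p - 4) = -3*p^2 + 2*p + 40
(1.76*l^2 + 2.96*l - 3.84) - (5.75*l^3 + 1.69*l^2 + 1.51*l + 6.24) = -5.75*l^3 + 0.0700000000000001*l^2 + 1.45*l - 10.08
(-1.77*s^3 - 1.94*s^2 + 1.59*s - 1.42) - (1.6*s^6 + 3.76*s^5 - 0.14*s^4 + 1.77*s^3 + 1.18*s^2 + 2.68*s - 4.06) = -1.6*s^6 - 3.76*s^5 + 0.14*s^4 - 3.54*s^3 - 3.12*s^2 - 1.09*s + 2.64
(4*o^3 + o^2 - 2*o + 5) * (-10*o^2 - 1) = -40*o^5 - 10*o^4 + 16*o^3 - 51*o^2 + 2*o - 5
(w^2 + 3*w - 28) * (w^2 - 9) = w^4 + 3*w^3 - 37*w^2 - 27*w + 252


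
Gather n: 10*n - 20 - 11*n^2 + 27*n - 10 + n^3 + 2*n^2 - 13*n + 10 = n^3 - 9*n^2 + 24*n - 20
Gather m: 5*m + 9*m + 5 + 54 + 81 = 14*m + 140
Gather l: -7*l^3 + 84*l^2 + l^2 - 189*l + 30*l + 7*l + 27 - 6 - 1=-7*l^3 + 85*l^2 - 152*l + 20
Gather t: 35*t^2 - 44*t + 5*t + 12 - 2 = 35*t^2 - 39*t + 10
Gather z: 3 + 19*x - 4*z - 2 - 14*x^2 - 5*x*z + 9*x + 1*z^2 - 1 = -14*x^2 + 28*x + z^2 + z*(-5*x - 4)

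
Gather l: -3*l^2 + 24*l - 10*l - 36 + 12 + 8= -3*l^2 + 14*l - 16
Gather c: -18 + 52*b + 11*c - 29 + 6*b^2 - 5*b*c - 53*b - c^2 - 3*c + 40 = 6*b^2 - b - c^2 + c*(8 - 5*b) - 7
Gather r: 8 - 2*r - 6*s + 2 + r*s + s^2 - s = r*(s - 2) + s^2 - 7*s + 10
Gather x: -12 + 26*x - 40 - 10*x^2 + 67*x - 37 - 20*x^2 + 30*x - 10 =-30*x^2 + 123*x - 99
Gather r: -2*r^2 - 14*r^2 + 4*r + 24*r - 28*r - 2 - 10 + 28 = 16 - 16*r^2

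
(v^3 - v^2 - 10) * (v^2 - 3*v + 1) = v^5 - 4*v^4 + 4*v^3 - 11*v^2 + 30*v - 10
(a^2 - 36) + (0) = a^2 - 36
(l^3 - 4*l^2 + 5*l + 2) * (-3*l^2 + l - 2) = -3*l^5 + 13*l^4 - 21*l^3 + 7*l^2 - 8*l - 4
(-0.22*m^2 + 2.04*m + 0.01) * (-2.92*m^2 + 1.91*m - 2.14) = 0.6424*m^4 - 6.377*m^3 + 4.338*m^2 - 4.3465*m - 0.0214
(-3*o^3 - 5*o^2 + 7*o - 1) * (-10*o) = 30*o^4 + 50*o^3 - 70*o^2 + 10*o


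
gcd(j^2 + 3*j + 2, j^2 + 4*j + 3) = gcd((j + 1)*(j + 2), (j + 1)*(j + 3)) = j + 1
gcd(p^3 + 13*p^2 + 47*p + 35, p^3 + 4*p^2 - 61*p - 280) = p^2 + 12*p + 35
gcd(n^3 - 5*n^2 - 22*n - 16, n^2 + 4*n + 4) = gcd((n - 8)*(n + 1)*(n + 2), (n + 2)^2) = n + 2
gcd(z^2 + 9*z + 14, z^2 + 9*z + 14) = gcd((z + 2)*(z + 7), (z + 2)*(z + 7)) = z^2 + 9*z + 14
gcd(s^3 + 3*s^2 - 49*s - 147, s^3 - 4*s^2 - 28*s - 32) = 1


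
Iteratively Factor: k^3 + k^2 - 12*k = (k)*(k^2 + k - 12) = k*(k - 3)*(k + 4)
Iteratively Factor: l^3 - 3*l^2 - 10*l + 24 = (l - 4)*(l^2 + l - 6) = (l - 4)*(l - 2)*(l + 3)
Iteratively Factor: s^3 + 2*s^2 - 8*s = (s - 2)*(s^2 + 4*s) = s*(s - 2)*(s + 4)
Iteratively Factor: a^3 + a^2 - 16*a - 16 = (a + 4)*(a^2 - 3*a - 4) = (a - 4)*(a + 4)*(a + 1)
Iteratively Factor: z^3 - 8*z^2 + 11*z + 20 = (z - 5)*(z^2 - 3*z - 4) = (z - 5)*(z + 1)*(z - 4)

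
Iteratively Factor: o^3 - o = (o)*(o^2 - 1) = o*(o - 1)*(o + 1)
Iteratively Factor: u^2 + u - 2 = (u + 2)*(u - 1)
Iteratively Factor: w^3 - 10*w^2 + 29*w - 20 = (w - 4)*(w^2 - 6*w + 5) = (w - 4)*(w - 1)*(w - 5)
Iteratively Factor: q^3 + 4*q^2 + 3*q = (q)*(q^2 + 4*q + 3) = q*(q + 3)*(q + 1)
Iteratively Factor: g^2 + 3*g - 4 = (g + 4)*(g - 1)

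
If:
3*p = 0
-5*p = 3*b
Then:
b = 0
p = 0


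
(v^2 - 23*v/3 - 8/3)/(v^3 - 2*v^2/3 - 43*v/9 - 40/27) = 9*(v - 8)/(9*v^2 - 9*v - 40)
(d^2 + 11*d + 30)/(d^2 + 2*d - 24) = (d + 5)/(d - 4)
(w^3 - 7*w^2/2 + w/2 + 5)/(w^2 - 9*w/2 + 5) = w + 1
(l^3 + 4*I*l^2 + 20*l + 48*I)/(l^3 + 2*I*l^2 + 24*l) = (l + 2*I)/l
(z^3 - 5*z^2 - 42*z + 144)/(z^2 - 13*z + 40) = (z^2 + 3*z - 18)/(z - 5)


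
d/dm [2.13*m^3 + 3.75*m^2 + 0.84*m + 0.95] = 6.39*m^2 + 7.5*m + 0.84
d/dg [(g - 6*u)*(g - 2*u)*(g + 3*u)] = 3*g^2 - 10*g*u - 12*u^2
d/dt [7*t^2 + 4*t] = 14*t + 4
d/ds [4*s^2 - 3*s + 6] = 8*s - 3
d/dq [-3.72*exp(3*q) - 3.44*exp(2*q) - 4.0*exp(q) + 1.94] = (-11.16*exp(2*q) - 6.88*exp(q) - 4.0)*exp(q)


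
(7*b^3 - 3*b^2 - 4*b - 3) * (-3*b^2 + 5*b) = -21*b^5 + 44*b^4 - 3*b^3 - 11*b^2 - 15*b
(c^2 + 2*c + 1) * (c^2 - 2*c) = c^4 - 3*c^2 - 2*c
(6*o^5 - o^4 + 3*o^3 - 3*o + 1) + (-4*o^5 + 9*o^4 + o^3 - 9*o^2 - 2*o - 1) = 2*o^5 + 8*o^4 + 4*o^3 - 9*o^2 - 5*o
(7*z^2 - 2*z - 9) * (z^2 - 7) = 7*z^4 - 2*z^3 - 58*z^2 + 14*z + 63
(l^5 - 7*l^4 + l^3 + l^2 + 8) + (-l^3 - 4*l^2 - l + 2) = l^5 - 7*l^4 - 3*l^2 - l + 10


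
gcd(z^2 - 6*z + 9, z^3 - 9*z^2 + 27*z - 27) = z^2 - 6*z + 9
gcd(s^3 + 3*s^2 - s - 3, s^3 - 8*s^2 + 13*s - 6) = s - 1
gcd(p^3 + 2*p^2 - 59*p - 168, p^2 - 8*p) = p - 8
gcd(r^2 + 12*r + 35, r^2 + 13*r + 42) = r + 7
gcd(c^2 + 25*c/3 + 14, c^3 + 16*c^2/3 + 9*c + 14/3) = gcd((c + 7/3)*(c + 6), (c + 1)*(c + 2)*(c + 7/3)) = c + 7/3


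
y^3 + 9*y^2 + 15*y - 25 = (y - 1)*(y + 5)^2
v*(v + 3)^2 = v^3 + 6*v^2 + 9*v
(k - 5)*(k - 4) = k^2 - 9*k + 20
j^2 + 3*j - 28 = (j - 4)*(j + 7)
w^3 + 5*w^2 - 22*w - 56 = (w - 4)*(w + 2)*(w + 7)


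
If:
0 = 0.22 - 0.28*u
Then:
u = 0.79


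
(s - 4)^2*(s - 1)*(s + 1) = s^4 - 8*s^3 + 15*s^2 + 8*s - 16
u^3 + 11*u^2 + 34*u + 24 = (u + 1)*(u + 4)*(u + 6)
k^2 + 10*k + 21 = (k + 3)*(k + 7)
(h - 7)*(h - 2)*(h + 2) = h^3 - 7*h^2 - 4*h + 28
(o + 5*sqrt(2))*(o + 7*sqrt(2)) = o^2 + 12*sqrt(2)*o + 70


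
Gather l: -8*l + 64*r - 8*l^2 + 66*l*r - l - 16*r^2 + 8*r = -8*l^2 + l*(66*r - 9) - 16*r^2 + 72*r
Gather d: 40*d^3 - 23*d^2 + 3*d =40*d^3 - 23*d^2 + 3*d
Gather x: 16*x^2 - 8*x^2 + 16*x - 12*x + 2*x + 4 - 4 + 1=8*x^2 + 6*x + 1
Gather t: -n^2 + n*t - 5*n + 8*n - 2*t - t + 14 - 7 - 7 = -n^2 + 3*n + t*(n - 3)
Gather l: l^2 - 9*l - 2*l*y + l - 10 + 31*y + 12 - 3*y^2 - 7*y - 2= l^2 + l*(-2*y - 8) - 3*y^2 + 24*y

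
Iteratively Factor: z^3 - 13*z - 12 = (z - 4)*(z^2 + 4*z + 3) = (z - 4)*(z + 1)*(z + 3)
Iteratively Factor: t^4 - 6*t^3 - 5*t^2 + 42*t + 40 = (t + 1)*(t^3 - 7*t^2 + 2*t + 40) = (t - 5)*(t + 1)*(t^2 - 2*t - 8) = (t - 5)*(t - 4)*(t + 1)*(t + 2)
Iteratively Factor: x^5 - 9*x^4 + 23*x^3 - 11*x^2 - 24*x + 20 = (x - 2)*(x^4 - 7*x^3 + 9*x^2 + 7*x - 10) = (x - 2)*(x - 1)*(x^3 - 6*x^2 + 3*x + 10) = (x - 2)^2*(x - 1)*(x^2 - 4*x - 5) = (x - 2)^2*(x - 1)*(x + 1)*(x - 5)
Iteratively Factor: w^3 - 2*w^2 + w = (w - 1)*(w^2 - w) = w*(w - 1)*(w - 1)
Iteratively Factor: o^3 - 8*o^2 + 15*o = (o)*(o^2 - 8*o + 15) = o*(o - 3)*(o - 5)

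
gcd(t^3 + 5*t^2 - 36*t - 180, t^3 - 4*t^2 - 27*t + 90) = t^2 - t - 30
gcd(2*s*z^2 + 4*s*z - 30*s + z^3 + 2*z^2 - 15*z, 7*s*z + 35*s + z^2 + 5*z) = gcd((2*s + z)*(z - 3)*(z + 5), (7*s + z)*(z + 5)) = z + 5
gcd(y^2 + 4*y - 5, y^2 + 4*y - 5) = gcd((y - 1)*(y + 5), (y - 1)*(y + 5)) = y^2 + 4*y - 5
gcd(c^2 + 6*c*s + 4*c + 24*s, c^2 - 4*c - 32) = c + 4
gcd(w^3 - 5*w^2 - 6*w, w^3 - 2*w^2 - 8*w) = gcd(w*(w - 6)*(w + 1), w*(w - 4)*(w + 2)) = w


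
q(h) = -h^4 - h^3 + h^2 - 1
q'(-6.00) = 744.00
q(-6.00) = -1045.00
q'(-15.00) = 12795.00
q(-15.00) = -47026.00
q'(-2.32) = 29.16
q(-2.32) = -12.10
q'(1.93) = -36.07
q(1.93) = -18.34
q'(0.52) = -0.33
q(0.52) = -0.94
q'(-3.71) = 155.55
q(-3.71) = -125.62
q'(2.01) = -40.58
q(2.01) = -21.40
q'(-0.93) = -1.24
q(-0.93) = -0.08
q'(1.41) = -14.36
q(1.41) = -5.77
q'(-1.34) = 1.56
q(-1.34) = -0.02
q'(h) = -4*h^3 - 3*h^2 + 2*h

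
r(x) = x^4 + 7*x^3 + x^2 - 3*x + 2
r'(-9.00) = -1236.00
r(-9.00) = 1568.00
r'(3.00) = 300.00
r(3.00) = 272.00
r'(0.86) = 16.80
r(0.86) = 5.16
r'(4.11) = 637.66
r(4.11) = 777.89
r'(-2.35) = 56.36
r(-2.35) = -45.77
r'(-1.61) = 31.52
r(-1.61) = -13.07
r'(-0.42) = -0.43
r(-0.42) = 2.95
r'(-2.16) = 50.35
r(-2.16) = -35.63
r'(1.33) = 46.22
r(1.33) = 19.38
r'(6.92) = 2341.95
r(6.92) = 4641.85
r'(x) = 4*x^3 + 21*x^2 + 2*x - 3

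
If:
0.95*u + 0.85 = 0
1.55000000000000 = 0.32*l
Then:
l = 4.84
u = -0.89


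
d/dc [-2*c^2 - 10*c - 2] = -4*c - 10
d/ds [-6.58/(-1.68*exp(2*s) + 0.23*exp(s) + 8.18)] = (1.5134 - 22.1088*exp(s))*exp(s)/(-1.68*exp(2*s) + 0.23*exp(s) + 8.18)^2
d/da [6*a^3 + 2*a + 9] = 18*a^2 + 2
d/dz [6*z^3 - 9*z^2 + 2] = 18*z*(z - 1)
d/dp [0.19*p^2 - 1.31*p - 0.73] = 0.38*p - 1.31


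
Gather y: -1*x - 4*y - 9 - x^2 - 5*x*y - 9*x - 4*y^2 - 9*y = -x^2 - 10*x - 4*y^2 + y*(-5*x - 13) - 9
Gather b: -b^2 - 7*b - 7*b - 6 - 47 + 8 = -b^2 - 14*b - 45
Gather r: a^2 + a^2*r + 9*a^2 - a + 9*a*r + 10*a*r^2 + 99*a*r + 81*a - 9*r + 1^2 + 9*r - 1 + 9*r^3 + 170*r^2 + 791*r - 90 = 10*a^2 + 80*a + 9*r^3 + r^2*(10*a + 170) + r*(a^2 + 108*a + 791) - 90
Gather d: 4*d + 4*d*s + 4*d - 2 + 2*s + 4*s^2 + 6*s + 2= d*(4*s + 8) + 4*s^2 + 8*s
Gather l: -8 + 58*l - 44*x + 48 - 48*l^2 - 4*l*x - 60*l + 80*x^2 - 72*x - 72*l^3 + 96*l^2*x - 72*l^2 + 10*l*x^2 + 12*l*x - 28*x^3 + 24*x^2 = -72*l^3 + l^2*(96*x - 120) + l*(10*x^2 + 8*x - 2) - 28*x^3 + 104*x^2 - 116*x + 40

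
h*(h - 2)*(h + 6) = h^3 + 4*h^2 - 12*h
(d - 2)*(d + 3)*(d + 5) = d^3 + 6*d^2 - d - 30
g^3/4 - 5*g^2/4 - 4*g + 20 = (g/4 + 1)*(g - 5)*(g - 4)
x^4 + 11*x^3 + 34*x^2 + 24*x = x*(x + 1)*(x + 4)*(x + 6)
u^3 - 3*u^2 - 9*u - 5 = (u - 5)*(u + 1)^2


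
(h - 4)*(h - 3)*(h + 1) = h^3 - 6*h^2 + 5*h + 12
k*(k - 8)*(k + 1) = k^3 - 7*k^2 - 8*k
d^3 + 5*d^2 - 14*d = d*(d - 2)*(d + 7)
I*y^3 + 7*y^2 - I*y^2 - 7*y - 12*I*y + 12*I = (y - 4*I)*(y - 3*I)*(I*y - I)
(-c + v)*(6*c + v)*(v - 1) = -6*c^2*v + 6*c^2 + 5*c*v^2 - 5*c*v + v^3 - v^2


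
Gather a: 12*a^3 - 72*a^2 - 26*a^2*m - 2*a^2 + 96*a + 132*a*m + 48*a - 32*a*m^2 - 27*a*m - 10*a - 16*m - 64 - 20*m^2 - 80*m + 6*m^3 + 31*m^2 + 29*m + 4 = 12*a^3 + a^2*(-26*m - 74) + a*(-32*m^2 + 105*m + 134) + 6*m^3 + 11*m^2 - 67*m - 60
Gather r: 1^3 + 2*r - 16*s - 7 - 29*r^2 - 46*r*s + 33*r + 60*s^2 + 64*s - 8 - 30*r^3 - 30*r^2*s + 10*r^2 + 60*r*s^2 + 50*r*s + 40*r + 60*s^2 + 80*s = -30*r^3 + r^2*(-30*s - 19) + r*(60*s^2 + 4*s + 75) + 120*s^2 + 128*s - 14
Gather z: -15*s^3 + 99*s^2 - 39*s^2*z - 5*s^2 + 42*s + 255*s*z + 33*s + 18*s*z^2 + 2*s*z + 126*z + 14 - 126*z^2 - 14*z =-15*s^3 + 94*s^2 + 75*s + z^2*(18*s - 126) + z*(-39*s^2 + 257*s + 112) + 14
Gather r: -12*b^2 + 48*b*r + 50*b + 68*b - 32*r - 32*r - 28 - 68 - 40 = -12*b^2 + 118*b + r*(48*b - 64) - 136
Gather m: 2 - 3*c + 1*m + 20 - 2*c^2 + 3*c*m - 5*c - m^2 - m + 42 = -2*c^2 + 3*c*m - 8*c - m^2 + 64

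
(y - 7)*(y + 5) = y^2 - 2*y - 35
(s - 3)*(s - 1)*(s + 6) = s^3 + 2*s^2 - 21*s + 18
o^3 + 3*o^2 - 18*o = o*(o - 3)*(o + 6)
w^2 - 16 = (w - 4)*(w + 4)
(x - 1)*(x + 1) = x^2 - 1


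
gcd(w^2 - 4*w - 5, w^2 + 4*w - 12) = 1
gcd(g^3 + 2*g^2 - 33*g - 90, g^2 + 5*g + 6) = g + 3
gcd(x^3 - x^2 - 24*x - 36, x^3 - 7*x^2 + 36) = x^2 - 4*x - 12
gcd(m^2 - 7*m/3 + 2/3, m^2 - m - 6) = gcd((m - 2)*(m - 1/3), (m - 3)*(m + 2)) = 1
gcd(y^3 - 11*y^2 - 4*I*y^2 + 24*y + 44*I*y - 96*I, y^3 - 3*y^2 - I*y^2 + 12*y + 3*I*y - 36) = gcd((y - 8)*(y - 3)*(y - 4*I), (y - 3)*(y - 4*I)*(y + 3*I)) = y^2 + y*(-3 - 4*I) + 12*I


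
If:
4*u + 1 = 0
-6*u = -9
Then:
No Solution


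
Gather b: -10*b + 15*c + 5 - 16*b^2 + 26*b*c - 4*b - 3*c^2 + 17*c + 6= -16*b^2 + b*(26*c - 14) - 3*c^2 + 32*c + 11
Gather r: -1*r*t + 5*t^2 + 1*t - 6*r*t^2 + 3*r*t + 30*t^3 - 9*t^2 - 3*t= r*(-6*t^2 + 2*t) + 30*t^3 - 4*t^2 - 2*t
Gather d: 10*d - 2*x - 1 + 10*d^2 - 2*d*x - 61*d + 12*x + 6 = 10*d^2 + d*(-2*x - 51) + 10*x + 5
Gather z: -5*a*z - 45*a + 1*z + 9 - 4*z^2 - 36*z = -45*a - 4*z^2 + z*(-5*a - 35) + 9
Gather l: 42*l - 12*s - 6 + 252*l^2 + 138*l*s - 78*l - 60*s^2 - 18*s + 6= 252*l^2 + l*(138*s - 36) - 60*s^2 - 30*s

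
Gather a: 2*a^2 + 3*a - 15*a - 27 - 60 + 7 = 2*a^2 - 12*a - 80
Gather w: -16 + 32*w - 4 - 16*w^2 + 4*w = -16*w^2 + 36*w - 20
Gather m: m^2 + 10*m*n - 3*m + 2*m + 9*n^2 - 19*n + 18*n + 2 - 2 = m^2 + m*(10*n - 1) + 9*n^2 - n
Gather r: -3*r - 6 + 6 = -3*r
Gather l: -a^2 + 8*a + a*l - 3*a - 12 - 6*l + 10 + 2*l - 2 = -a^2 + 5*a + l*(a - 4) - 4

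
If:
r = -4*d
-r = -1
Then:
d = -1/4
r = 1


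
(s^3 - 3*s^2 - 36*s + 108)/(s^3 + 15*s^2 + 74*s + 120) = (s^2 - 9*s + 18)/(s^2 + 9*s + 20)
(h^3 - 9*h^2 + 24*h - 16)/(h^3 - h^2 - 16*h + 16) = (h - 4)/(h + 4)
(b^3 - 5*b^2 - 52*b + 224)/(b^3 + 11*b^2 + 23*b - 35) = (b^2 - 12*b + 32)/(b^2 + 4*b - 5)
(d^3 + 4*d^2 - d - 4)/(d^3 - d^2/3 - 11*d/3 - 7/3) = 3*(d^2 + 3*d - 4)/(3*d^2 - 4*d - 7)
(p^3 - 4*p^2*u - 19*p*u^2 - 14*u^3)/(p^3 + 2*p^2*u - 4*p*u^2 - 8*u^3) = (p^2 - 6*p*u - 7*u^2)/(p^2 - 4*u^2)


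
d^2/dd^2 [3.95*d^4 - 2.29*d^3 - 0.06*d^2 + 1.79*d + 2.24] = 47.4*d^2 - 13.74*d - 0.12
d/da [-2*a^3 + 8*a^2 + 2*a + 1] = -6*a^2 + 16*a + 2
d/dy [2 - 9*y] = -9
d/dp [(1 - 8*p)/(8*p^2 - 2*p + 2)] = (-32*p^2 + 8*p + (8*p - 1)^2 - 8)/(2*(4*p^2 - p + 1)^2)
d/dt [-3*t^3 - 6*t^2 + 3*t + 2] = -9*t^2 - 12*t + 3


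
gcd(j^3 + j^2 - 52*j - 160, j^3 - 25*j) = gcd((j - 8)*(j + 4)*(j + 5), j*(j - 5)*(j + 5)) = j + 5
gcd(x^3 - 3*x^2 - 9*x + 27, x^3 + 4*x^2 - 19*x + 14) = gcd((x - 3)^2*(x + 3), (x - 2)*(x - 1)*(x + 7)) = 1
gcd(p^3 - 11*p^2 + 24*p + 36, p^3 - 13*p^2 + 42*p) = p - 6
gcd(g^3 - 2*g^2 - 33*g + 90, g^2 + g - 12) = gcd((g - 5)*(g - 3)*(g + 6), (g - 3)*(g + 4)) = g - 3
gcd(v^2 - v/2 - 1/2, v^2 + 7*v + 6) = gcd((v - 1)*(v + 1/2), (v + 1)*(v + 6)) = 1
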